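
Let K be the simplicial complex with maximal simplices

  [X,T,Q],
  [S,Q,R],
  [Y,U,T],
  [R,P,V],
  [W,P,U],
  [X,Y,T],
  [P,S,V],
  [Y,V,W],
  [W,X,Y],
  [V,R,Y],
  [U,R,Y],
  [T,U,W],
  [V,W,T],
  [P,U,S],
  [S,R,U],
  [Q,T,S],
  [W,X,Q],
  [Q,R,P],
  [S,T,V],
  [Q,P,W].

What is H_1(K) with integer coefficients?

Order the vertices as P < Q < R < S < T < U < V < W < X < Y. Listing each simplex with vertices in this order, K has dimension 2 with simplices:

  0-simplices (10): P, Q, R, S, T, U, V, W, X, Y
  1-simplices (30): PQ, PR, PS, PU, PV, PW, QR, QS, QT, QW, QX, RS, RU, RV, RY, ST, SU, SV, TU, TV, TW, TX, TY, UW, UY, VW, VY, WX, WY, XY
  2-simplices (20): PQR, PQW, PRV, PSU, PSV, PUW, QRS, QST, QTX, QWX, RSU, RUY, RVY, STV, TUW, TUY, TVW, TXY, VWY, WXY

giving chain groups C_0 ≅ Z^10, C_1 ≅ Z^30, C_2 ≅ Z^20.

The boundary map ∂_1: C_1 → C_0 maps an edge to its endpoints' difference, ∂[p,q] = q − p. For instance
  ∂RY = Y − R.
The resulting 10×30 matrix has rank 9, and its Smith normal form has invariant factors (1,1,1,1,1,1,1,1,1).

The boundary map ∂_2: C_2 → C_1 sends each 2-simplex [p,q,r] to [q,r] − [p,r] + [p,q]. For instance
  ∂PRV = RV − PV + PR,
  ∂TUW = UW − TW + TU.
This gives a 30×20 integer matrix of rank 20; reducing to Smith normal form yields diagonal entries (1,1,1,1,1,1,1,1,1,1,1,1,1,1,1,1,1,1,1,2).

Reading off H_k = ker ∂_k / im ∂_{k+1}:

  H_1: rank ker ∂_1 − rank ∂_2 = (30 − 9) − 20 = 1, and ∂_2 has invariant factor 2 > 1, so H_1 ≅ Z ⊕ Z/2.

(K is a triangulation of the Klein bottle.)

H_1 ≅ Z ⊕ Z/2.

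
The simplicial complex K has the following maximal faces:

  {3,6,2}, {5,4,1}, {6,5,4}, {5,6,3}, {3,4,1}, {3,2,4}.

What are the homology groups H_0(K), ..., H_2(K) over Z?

H_0 = Z,  H_1 = Z,  H_2 = 0.

Order the vertices as 1 < 2 < 3 < 4 < 5 < 6. Listing each simplex with vertices in this order, K has dimension 2 with simplices:

  0-simplices (6): [1], [2], [3], [4], [5], [6]
  1-simplices (12): [1,3], [1,4], [1,5], [2,3], [2,4], [2,6], [3,4], [3,5], [3,6], [4,5], [4,6], [5,6]
  2-simplices (6): [1,3,4], [1,4,5], [2,3,4], [2,3,6], [3,5,6], [4,5,6]

Hence C_0 ≅ Z^6, C_1 ≅ Z^12, C_2 ≅ Z^6.

The boundary map ∂_1: C_1 → C_0 maps an edge to its endpoints' difference, ∂[p,q] = q − p.
The 6×12 boundary matrix has rank 5 and Smith normal form diag(1,1,1,1,1).

∂_2: C_2 → C_1 acts by ∂[p,q,r] = [q,r] − [p,r] + [p,q]. For instance
  ∂[4,5,6] = [5,6] − [4,6] + [4,5],
  ∂[1,4,5] = [4,5] − [1,5] + [1,4].
The resulting 12×6 matrix has rank 6, and its Smith normal form has invariant factors (1,1,1,1,1,1).

Reading off H_k = ker ∂_k / im ∂_{k+1}:

  H_0: rank C_0 − rank ∂_1 = 6 − 5 = 1, and the invariant factors of ∂_1 are all 1, so H_0 ≅ Z.
  H_1: rank ker ∂_1 − rank ∂_2 = (12 − 5) − 6 = 1, and the invariant factors of ∂_2 are all 1, so H_1 ≅ Z.
  H_2: rank ker ∂_2 − rank ∂_3 = (6 − 6) − 0 = 0, and there is no ∂_3, so H_2 ≅ 0.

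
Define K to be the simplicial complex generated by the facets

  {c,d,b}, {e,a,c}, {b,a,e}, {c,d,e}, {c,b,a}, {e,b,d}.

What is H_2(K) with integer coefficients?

H_2 = Z.

Order the vertices as a < b < c < d < e. Listing each simplex with vertices in this order, K has dimension 2 with simplices:

  0-simplices (5): a, b, c, d, e
  1-simplices (9): ab, ac, ae, bc, bd, be, cd, ce, de
  2-simplices (6): abc, abe, ace, bcd, bde, cde

Hence C_0 ≅ Z^5, C_1 ≅ Z^9, C_2 ≅ Z^6.

∂_1: C_1 → C_0 sends each edge [p,q] (with p < q) to q − p.
This gives a 5×9 integer matrix of rank 4; reducing to Smith normal form yields diagonal entries (1,1,1,1).

∂_2: C_2 → C_1 sends each 2-simplex [p,q,r] to [q,r] − [p,r] + [p,q]. For instance
  ∂ace = ce − ae + ac,
  ∂abe = be − ae + ab.
This gives a 9×6 integer matrix of rank 5; reducing to Smith normal form yields diagonal entries (1,1,1,1,1).

Reading off H_k = ker ∂_k / im ∂_{k+1}:

  H_2: rank ker ∂_2 − rank ∂_3 = (6 − 5) − 0 = 1, and there is no ∂_3, so H_2 = Z.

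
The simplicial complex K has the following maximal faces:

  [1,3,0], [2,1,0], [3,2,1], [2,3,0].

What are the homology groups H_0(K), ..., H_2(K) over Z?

Fix the vertex order 0 < 1 < 2 < 3 and write every simplex with vertices in increasing order. Then dim K = 2 and the simplices of K are:

  0-simplices (4): [0], [1], [2], [3]
  1-simplices (6): [0,1], [0,2], [0,3], [1,2], [1,3], [2,3]
  2-simplices (4): [0,1,2], [0,1,3], [0,2,3], [1,2,3]

Hence C_0 ≅ Z^4, C_1 ≅ Z^6, C_2 ≅ Z^4.

The boundary map ∂_1: C_1 → C_0 maps an edge to its endpoints' difference, ∂[p,q] = q − p. For instance
  ∂[0,3] = [3] − [0].
As a 4×6 matrix over Z this has rank 3, with invariant factors (1,1,1).

Boundary ∂_2: C_2 → C_1 maps a triangle to the signed sum of its edges. For instance
  ∂[0,2,3] = [2,3] − [0,3] + [0,2],
  ∂[0,1,3] = [1,3] − [0,3] + [0,1].
This gives a 6×4 integer matrix of rank 3; reducing to Smith normal form yields diagonal entries (1,1,1).

Computing H_k = (kernel of ∂_k) / (image of ∂_{k+1}):

  H_0: rank C_0 − rank ∂_1 = 4 − 3 = 1, and the invariant factors of ∂_1 are all 1, so H_0 = Z.
  H_1: rank ker ∂_1 − rank ∂_2 = (6 − 3) − 3 = 0, and the invariant factors of ∂_2 are all 1, so H_1 = 0.
  H_2: rank ker ∂_2 − rank ∂_3 = (4 − 3) − 0 = 1, and there is no ∂_3, so H_2 = Z.

(K is a triangulation of the 2-sphere S^2.)

H_0 ≅ Z,  H_1 = 0,  H_2 ≅ Z.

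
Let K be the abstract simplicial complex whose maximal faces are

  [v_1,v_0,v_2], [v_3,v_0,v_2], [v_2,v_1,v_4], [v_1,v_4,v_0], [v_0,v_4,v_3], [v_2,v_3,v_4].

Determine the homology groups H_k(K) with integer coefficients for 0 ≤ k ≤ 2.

H_0 = Z,  H_1 = 0,  H_2 = Z.

We work with the vertex ordering v_0 < v_1 < v_2 < v_3 < v_4. The simplices of K, each written with vertices in increasing order, are:

  0-simplices (5): [v_0], [v_1], [v_2], [v_3], [v_4]
  1-simplices (9): [v_0,v_1], [v_0,v_2], [v_0,v_3], [v_0,v_4], [v_1,v_2], [v_1,v_4], [v_2,v_3], [v_2,v_4], [v_3,v_4]
  2-simplices (6): [v_0,v_1,v_2], [v_0,v_1,v_4], [v_0,v_2,v_3], [v_0,v_3,v_4], [v_1,v_2,v_4], [v_2,v_3,v_4]

Hence C_0 ≅ Z^5, C_1 ≅ Z^9, C_2 ≅ Z^6.

Boundary ∂_1: C_1 → C_0 sends each edge [p,q] (with p < q) to q − p. For instance
  ∂[v_2,v_4] = [v_4] − [v_2].
This gives a 5×9 integer matrix of rank 4; reducing to Smith normal form yields diagonal entries (1,1,1,1).

The boundary map ∂_2: C_2 → C_1 maps a triangle to the signed sum of its edges. For instance
  ∂[v_0,v_1,v_4] = [v_1,v_4] − [v_0,v_4] + [v_0,v_1],
  ∂[v_0,v_2,v_3] = [v_2,v_3] − [v_0,v_3] + [v_0,v_2].
As a 9×6 matrix over Z this has rank 5, with invariant factors (1,1,1,1,1).

From H_k ≅ ker(∂_k) / im(∂_{k+1}) we obtain:

  H_0: rank C_0 − rank ∂_1 = 5 − 4 = 1, and the invariant factors of ∂_1 are all 1, so H_0 = Z.
  H_1: rank ker ∂_1 − rank ∂_2 = (9 − 4) − 5 = 0, and the invariant factors of ∂_2 are all 1, so H_1 = 0.
  H_2: rank ker ∂_2 − rank ∂_3 = (6 − 5) − 0 = 1, and there is no ∂_3, so H_2 = Z.

(K is a triangulation of the 2-sphere S^2.)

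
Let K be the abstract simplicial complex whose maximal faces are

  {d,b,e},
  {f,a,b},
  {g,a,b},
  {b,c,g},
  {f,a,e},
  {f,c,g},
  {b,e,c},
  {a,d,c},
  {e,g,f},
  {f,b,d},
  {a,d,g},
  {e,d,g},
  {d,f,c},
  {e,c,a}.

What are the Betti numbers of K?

We work with the vertex ordering a < b < c < d < e < f < g. The simplices of K, each written with vertices in increasing order, are:

  0-simplices (7): a, b, c, d, e, f, g
  1-simplices (21): ab, ac, ad, ae, af, ag, bc, bd, be, bf, bg, cd, ce, cf, cg, de, df, dg, ef, eg, fg
  2-simplices (14): abf, abg, acd, ace, adg, aef, bce, bcg, bde, bdf, cdf, cfg, deg, efg

so the chain groups are C_0 ≅ Z^7, C_1 ≅ Z^21, C_2 ≅ Z^14.

Boundary ∂_1: C_1 → C_0 is given by ∂[p,q] = [q] − [p].
As a 7×21 matrix over Z this has rank 6, with invariant factors (1,1,1,1,1,1).

The boundary map ∂_2: C_2 → C_1 sends each 2-simplex [p,q,r] to [q,r] − [p,r] + [p,q]. For instance
  ∂abg = bg − ag + ab,
  ∂bce = ce − be + bc.
As a 21×14 matrix over Z this has rank 13, with invariant factors (1,1,1,1,1,1,1,1,1,1,1,1,1).

Computing H_k = (kernel of ∂_k) / (image of ∂_{k+1}):

  H_0: rank C_0 − rank ∂_1 = 7 − 6 = 1, and the invariant factors of ∂_1 are all 1, so H_0 ≅ Z.
  H_1: rank ker ∂_1 − rank ∂_2 = (21 − 6) − 13 = 2, and the invariant factors of ∂_2 are all 1, so H_1 ≅ Z^2.
  H_2: rank ker ∂_2 − rank ∂_3 = (14 − 13) − 0 = 1, and there is no ∂_3, so H_2 ≅ Z.

Hence the Betti numbers are b_0 = 1, b_1 = 2, b_2 = 1.

b_0 = 1, b_1 = 2, b_2 = 1.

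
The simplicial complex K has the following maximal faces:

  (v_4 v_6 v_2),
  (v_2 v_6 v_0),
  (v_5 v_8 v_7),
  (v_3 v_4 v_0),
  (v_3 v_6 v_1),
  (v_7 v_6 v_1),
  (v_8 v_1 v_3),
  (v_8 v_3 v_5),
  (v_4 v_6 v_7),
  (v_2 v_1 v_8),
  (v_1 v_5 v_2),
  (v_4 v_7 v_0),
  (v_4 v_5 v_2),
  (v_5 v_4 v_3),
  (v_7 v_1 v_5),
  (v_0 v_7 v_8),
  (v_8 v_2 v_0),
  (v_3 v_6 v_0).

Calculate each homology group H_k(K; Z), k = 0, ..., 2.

H_0 = Z,  H_1 = Z ⊕ Z/2Z,  H_2 = 0.

Fix the vertex order v_0 < v_1 < v_2 < v_3 < v_4 < v_5 < v_6 < v_7 < v_8 and write every simplex with vertices in increasing order. Then dim K = 2 and the simplices of K are:

  0-simplices (9): [v_0], [v_1], [v_2], [v_3], [v_4], [v_5], [v_6], [v_7], [v_8]
  1-simplices (27): (27 of them)
  2-simplices (18): (18 of them)

giving chain groups C_0 ≅ Z^9, C_1 ≅ Z^27, C_2 ≅ Z^18.

∂_1: C_1 → C_0 maps an edge to its endpoints' difference, ∂[p,q] = q − p.
As a 9×27 matrix over Z this has rank 8, with invariant factors (1,1,1,1,1,1,1,1).

The boundary map ∂_2: C_2 → C_1 maps a triangle to the signed sum of its edges. For instance
  ∂[v_1,v_2,v_8] = [v_2,v_8] − [v_1,v_8] + [v_1,v_2],
  ∂[v_3,v_4,v_5] = [v_4,v_5] − [v_3,v_5] + [v_3,v_4].
This gives a 27×18 integer matrix of rank 18; reducing to Smith normal form yields diagonal entries (1,1,1,1,1,1,1,1,1,1,1,1,1,1,1,1,1,2).

Now H_k = ker ∂_k / im ∂_{k+1}, so:

  H_0: rank C_0 − rank ∂_1 = 9 − 8 = 1, and the invariant factors of ∂_1 are all 1, so H_0 = Z.
  H_1: rank ker ∂_1 − rank ∂_2 = (27 − 8) − 18 = 1, and ∂_2 has invariant factor 2 > 1, so H_1 = Z ⊕ Z/2Z.
  H_2: rank ker ∂_2 − rank ∂_3 = (18 − 18) − 0 = 0, and there is no ∂_3, so H_2 = 0.

As a check, the Euler characteristic is 9 − 27 + 18 = 0, which agrees with 1 − 1 + 0 = 0.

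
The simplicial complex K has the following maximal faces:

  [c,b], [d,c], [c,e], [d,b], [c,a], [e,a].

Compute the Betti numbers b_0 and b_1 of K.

b_0 = 1, b_1 = 2.

Take the total order a < b < c < d < e on the vertex set. Then K (dimension 1) consists of the simplices:

  0-simplices (5): a, b, c, d, e
  1-simplices (6): ac, ae, bc, bd, cd, ce

so the chain groups are C_0 ≅ Z^5, C_1 ≅ Z^6.

∂_1: C_1 → C_0 is given by ∂[p,q] = [q] − [p].
The resulting 5×6 matrix has rank 4, and its Smith normal form has invariant factors (1,1,1,1).

Reading off H_k = ker ∂_k / im ∂_{k+1}:

  H_0: rank C_0 − rank ∂_1 = 5 − 4 = 1, and the invariant factors of ∂_1 are all 1, so H_0 ≅ Z.
  H_1: rank ker ∂_1 − rank ∂_2 = (6 − 4) − 0 = 2, and there is no ∂_2, so H_1 ≅ Z^2.

(K is a triangulation of a wedge of 2 circles.)

Hence the Betti numbers are b_0 = 1, b_1 = 2.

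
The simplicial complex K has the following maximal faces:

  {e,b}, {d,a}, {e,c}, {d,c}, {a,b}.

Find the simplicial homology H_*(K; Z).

H_0 = Z,  H_1 = Z.

Take the total order a < b < c < d < e on the vertex set. Then K (dimension 1) consists of the simplices:

  0-simplices (5): a, b, c, d, e
  1-simplices (5): ab, ad, be, cd, ce

Hence C_0 ≅ Z^5, C_1 ≅ Z^5.

The boundary map ∂_1: C_1 → C_0 maps an edge to its endpoints' difference, ∂[p,q] = q − p. For instance
  ∂cd = d − c.
The resulting 5×5 matrix has rank 4, and its Smith normal form has invariant factors (1,1,1,1).

From H_k ≅ ker(∂_k) / im(∂_{k+1}) we obtain:

  H_0: rank C_0 − rank ∂_1 = 5 − 4 = 1, and the invariant factors of ∂_1 are all 1, so H_0 = Z.
  H_1: rank ker ∂_1 − rank ∂_2 = (5 − 4) − 0 = 1, and there is no ∂_2, so H_1 = Z.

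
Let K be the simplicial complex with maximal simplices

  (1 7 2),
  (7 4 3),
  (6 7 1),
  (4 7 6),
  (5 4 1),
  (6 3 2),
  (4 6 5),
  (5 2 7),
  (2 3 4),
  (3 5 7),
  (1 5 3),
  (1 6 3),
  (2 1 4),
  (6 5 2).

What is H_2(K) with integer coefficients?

H_2 = Z.

Take the total order 1 < 2 < 3 < 4 < 5 < 6 < 7 on the vertex set. Then K (dimension 2) consists of the simplices:

  0-simplices (7): [1], [2], [3], [4], [5], [6], [7]
  1-simplices (21): [1,2], [1,3], [1,4], [1,5], [1,6], [1,7], [2,3], [2,4], [2,5], [2,6], [2,7], [3,4], [3,5], [3,6], [3,7], [4,5], [4,6], [4,7], [5,6], [5,7], [6,7]
  2-simplices (14): [1,2,4], [1,2,7], [1,3,5], [1,3,6], [1,4,5], [1,6,7], [2,3,4], [2,3,6], [2,5,6], [2,5,7], [3,4,7], [3,5,7], [4,5,6], [4,6,7]

Hence C_0 ≅ Z^7, C_1 ≅ Z^21, C_2 ≅ Z^14.

Boundary ∂_1: C_1 → C_0 is given by ∂[p,q] = [q] − [p].
The 7×21 boundary matrix has rank 6 and Smith normal form diag(1,1,1,1,1,1).

Boundary ∂_2: C_2 → C_1 maps a triangle to the signed sum of its edges. For instance
  ∂[2,5,7] = [5,7] − [2,7] + [2,5],
  ∂[1,6,7] = [6,7] − [1,7] + [1,6].
The 21×14 boundary matrix has rank 13 and Smith normal form diag(1,1,1,1,1,1,1,1,1,1,1,1,1).

From H_k ≅ ker(∂_k) / im(∂_{k+1}) we obtain:

  H_2: rank ker ∂_2 − rank ∂_3 = (14 − 13) − 0 = 1, and there is no ∂_3, so H_2 = Z.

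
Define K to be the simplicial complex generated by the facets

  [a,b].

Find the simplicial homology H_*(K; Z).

Order the vertices as a < b. Listing each simplex with vertices in this order, K has dimension 1 with simplices:

  0-simplices (2): a, b
  1-simplices (1): ab

Hence C_0 ≅ Z^2, C_1 ≅ Z^1.

The boundary map ∂_1: C_1 → C_0 is given by ∂[p,q] = [q] − [p]. For instance
  ∂ab = b − a.
As a 2×1 matrix over Z this has rank 1, with invariant factors (1).

From H_k ≅ ker(∂_k) / im(∂_{k+1}) we obtain:

  H_0: rank C_0 − rank ∂_1 = 2 − 1 = 1, and the invariant factors of ∂_1 are all 1, so H_0 ≅ Z.
  H_1: rank ker ∂_1 − rank ∂_2 = (1 − 1) − 0 = 0, and there is no ∂_2, so H_1 ≅ 0.

H_0 = Z,  H_1 = 0.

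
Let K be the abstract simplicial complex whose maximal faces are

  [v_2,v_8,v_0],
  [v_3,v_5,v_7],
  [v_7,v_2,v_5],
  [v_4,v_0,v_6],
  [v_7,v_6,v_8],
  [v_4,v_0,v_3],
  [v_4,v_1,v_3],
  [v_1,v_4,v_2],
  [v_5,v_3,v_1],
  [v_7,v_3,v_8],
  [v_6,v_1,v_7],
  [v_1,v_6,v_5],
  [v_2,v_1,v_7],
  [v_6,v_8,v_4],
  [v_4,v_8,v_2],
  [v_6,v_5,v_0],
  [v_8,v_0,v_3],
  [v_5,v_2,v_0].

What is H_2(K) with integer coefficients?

Take the total order v_0 < v_1 < v_2 < v_3 < v_4 < v_5 < v_6 < v_7 < v_8 on the vertex set. Then K (dimension 2) consists of the simplices:

  0-simplices (9): [v_0], [v_1], [v_2], [v_3], [v_4], [v_5], [v_6], [v_7], [v_8]
  1-simplices (27): (27 of them)
  2-simplices (18): (18 of them)

so the chain groups are C_0 ≅ Z^9, C_1 ≅ Z^27, C_2 ≅ Z^18.

The boundary map ∂_1: C_1 → C_0 is given by ∂[p,q] = [q] − [p].
The 9×27 boundary matrix has rank 8 and Smith normal form diag(1,1,1,1,1,1,1,1).

∂_2: C_2 → C_1 maps a triangle to the signed sum of its edges. For instance
  ∂[v_2,v_5,v_7] = [v_5,v_7] − [v_2,v_7] + [v_2,v_5],
  ∂[v_2,v_4,v_8] = [v_4,v_8] − [v_2,v_8] + [v_2,v_4].
The 27×18 boundary matrix has rank 18 and Smith normal form diag(1,1,1,1,1,1,1,1,1,1,1,1,1,1,1,1,1,2).

Now H_k = ker ∂_k / im ∂_{k+1}, so:

  H_2: rank ker ∂_2 − rank ∂_3 = (18 − 18) − 0 = 0, and there is no ∂_3, so H_2 = 0.

H_2 = 0.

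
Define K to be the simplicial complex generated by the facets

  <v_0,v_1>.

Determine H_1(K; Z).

H_1 = 0.

Order the vertices as v_0 < v_1. Listing each simplex with vertices in this order, K has dimension 1 with simplices:

  0-simplices (2): [v_0], [v_1]
  1-simplices (1): [v_0,v_1]

Hence C_0 ≅ Z^2, C_1 ≅ Z^1.

The boundary map ∂_1: C_1 → C_0 maps an edge to its endpoints' difference, ∂[p,q] = q − p.
This gives a 2×1 integer matrix of rank 1; reducing to Smith normal form yields diagonal entries (1).

Computing H_k = (kernel of ∂_k) / (image of ∂_{k+1}):

  H_1: rank ker ∂_1 − rank ∂_2 = (1 − 1) − 0 = 0, and there is no ∂_2, so H_1 ≅ 0.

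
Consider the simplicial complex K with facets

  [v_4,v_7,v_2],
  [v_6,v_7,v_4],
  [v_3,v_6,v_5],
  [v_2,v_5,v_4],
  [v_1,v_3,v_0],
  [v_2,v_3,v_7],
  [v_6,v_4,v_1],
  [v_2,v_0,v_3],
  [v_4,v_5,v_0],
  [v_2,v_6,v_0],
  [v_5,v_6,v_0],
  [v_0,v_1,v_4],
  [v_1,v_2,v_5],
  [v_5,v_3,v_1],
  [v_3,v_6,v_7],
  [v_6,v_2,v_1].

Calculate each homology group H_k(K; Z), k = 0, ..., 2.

Fix the vertex order v_0 < v_1 < v_2 < v_3 < v_4 < v_5 < v_6 < v_7 and write every simplex with vertices in increasing order. Then dim K = 2 and the simplices of K are:

  0-simplices (8): [v_0], [v_1], [v_2], [v_3], [v_4], [v_5], [v_6], [v_7]
  1-simplices (24): (24 of them)
  2-simplices (16): (16 of them)

giving chain groups C_0 ≅ Z^8, C_1 ≅ Z^24, C_2 ≅ Z^16.

∂_1: C_1 → C_0 sends each edge [p,q] (with p < q) to q − p.
The 8×24 boundary matrix has rank 7 and Smith normal form diag(1,1,1,1,1,1,1).

∂_2: C_2 → C_1 sends each 2-simplex [p,q,r] to [q,r] − [p,r] + [p,q]. For instance
  ∂[v_0,v_2,v_3] = [v_2,v_3] − [v_0,v_3] + [v_0,v_2],
  ∂[v_3,v_6,v_7] = [v_6,v_7] − [v_3,v_7] + [v_3,v_6].
This gives a 24×16 integer matrix of rank 15; reducing to Smith normal form yields diagonal entries (1,1,1,1,1,1,1,1,1,1,1,1,1,1,1).

Now H_k = ker ∂_k / im ∂_{k+1}, so:

  H_0: rank C_0 − rank ∂_1 = 8 − 7 = 1, and the invariant factors of ∂_1 are all 1, so H_0 = Z.
  H_1: rank ker ∂_1 − rank ∂_2 = (24 − 7) − 15 = 2, and the invariant factors of ∂_2 are all 1, so H_1 = Z^2.
  H_2: rank ker ∂_2 − rank ∂_3 = (16 − 15) − 0 = 1, and there is no ∂_3, so H_2 = Z.

As a check, the Euler characteristic is 8 − 24 + 16 = 0, which agrees with 1 − 2 + 1 = 0.
(K is a triangulation of the torus T^2.)

H_0 = Z,  H_1 = Z^2,  H_2 = Z.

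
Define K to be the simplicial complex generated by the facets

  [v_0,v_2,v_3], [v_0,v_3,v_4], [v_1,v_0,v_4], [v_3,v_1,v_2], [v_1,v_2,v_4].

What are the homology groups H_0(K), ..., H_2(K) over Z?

K has 5 vertices, 10 edges, 5 triangles.
rank ∂_0 = 0, rank ∂_1 = 4 ⇒ b_0 = 5 − 0 − 4 = 1; all invariant factors of ∂_1 are 1 so no torsion. So H_0 ≅ Z.
rank ∂_1 = 4, rank ∂_2 = 5 ⇒ b_1 = 10 − 4 − 5 = 1; all invariant factors of ∂_2 are 1 so no torsion. So H_1 ≅ Z.
rank ∂_2 = 5, rank ∂_3 = 0 ⇒ b_2 = 5 − 5 − 0 = 0. So H_2 ≅ 0.

H_0 ≅ Z,  H_1 ≅ Z,  H_2 = 0.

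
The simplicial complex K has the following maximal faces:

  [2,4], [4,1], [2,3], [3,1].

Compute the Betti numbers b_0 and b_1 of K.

Order the vertices as 1 < 2 < 3 < 4. Listing each simplex with vertices in this order, K has dimension 1 with simplices:

  0-simplices (4): [1], [2], [3], [4]
  1-simplices (4): [1,3], [1,4], [2,3], [2,4]

Hence C_0 ≅ Z^4, C_1 ≅ Z^4.

∂_1: C_1 → C_0 is given by ∂[p,q] = [q] − [p].
This gives a 4×4 integer matrix of rank 3; reducing to Smith normal form yields diagonal entries (1,1,1).

From H_k ≅ ker(∂_k) / im(∂_{k+1}) we obtain:

  H_0: rank C_0 − rank ∂_1 = 4 − 3 = 1, and the invariant factors of ∂_1 are all 1, so H_0 ≅ Z.
  H_1: rank ker ∂_1 − rank ∂_2 = (4 − 3) − 0 = 1, and there is no ∂_2, so H_1 ≅ Z.

As a check, the Euler characteristic is 4 − 4 = 0, which agrees with 1 − 1 = 0.
(K is a triangulation of the circle S^1.)

Hence the Betti numbers are b_0 = 1, b_1 = 1.

b_0 = 1, b_1 = 1.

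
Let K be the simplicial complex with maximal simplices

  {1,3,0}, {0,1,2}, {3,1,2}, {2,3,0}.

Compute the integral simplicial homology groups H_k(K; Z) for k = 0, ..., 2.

H_0 = Z,  H_1 = 0,  H_2 = Z.

We work with the vertex ordering 0 < 1 < 2 < 3. The simplices of K, each written with vertices in increasing order, are:

  0-simplices (4): [0], [1], [2], [3]
  1-simplices (6): [0,1], [0,2], [0,3], [1,2], [1,3], [2,3]
  2-simplices (4): [0,1,2], [0,1,3], [0,2,3], [1,2,3]

so the chain groups are C_0 ≅ Z^4, C_1 ≅ Z^6, C_2 ≅ Z^4.

The boundary map ∂_1: C_1 → C_0 is given by ∂[p,q] = [q] − [p]. For instance
  ∂[2,3] = [3] − [2].
The resulting 4×6 matrix has rank 3, and its Smith normal form has invariant factors (1,1,1).

∂_2: C_2 → C_1 maps a triangle to the signed sum of its edges. For instance
  ∂[0,2,3] = [2,3] − [0,3] + [0,2],
  ∂[1,2,3] = [2,3] − [1,3] + [1,2].
As a 6×4 matrix over Z this has rank 3, with invariant factors (1,1,1).

Reading off H_k = ker ∂_k / im ∂_{k+1}:

  H_0: rank C_0 − rank ∂_1 = 4 − 3 = 1, and the invariant factors of ∂_1 are all 1, so H_0 = Z.
  H_1: rank ker ∂_1 − rank ∂_2 = (6 − 3) − 3 = 0, and the invariant factors of ∂_2 are all 1, so H_1 = 0.
  H_2: rank ker ∂_2 − rank ∂_3 = (4 − 3) − 0 = 1, and there is no ∂_3, so H_2 = Z.

As a check, the Euler characteristic is 4 − 6 + 4 = 2, which agrees with 1 − 0 + 1 = 2.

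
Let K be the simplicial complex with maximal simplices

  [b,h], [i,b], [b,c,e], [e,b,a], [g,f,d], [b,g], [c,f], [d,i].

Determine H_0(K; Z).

H_0 ≅ Z.

Fix the vertex order a < b < c < d < e < f < g < h < i and write every simplex with vertices in increasing order. Then dim K = 2 and the simplices of K are:

  0-simplices (9): a, b, c, d, e, f, g, h, i
  1-simplices (13): ab, ae, bc, be, bg, bh, bi, ce, cf, df, dg, di, fg
  2-simplices (3): abe, bce, dfg

so the chain groups are C_0 ≅ Z^9, C_1 ≅ Z^13, C_2 ≅ Z^3.

Boundary ∂_1: C_1 → C_0 maps an edge to its endpoints' difference, ∂[p,q] = q − p. For instance
  ∂cf = f − c.
This gives a 9×13 integer matrix of rank 8; reducing to Smith normal form yields diagonal entries (1,1,1,1,1,1,1,1).

∂_2: C_2 → C_1 maps a triangle to the signed sum of its edges. For instance
  ∂dfg = fg − dg + df,
  ∂bce = ce − be + bc.
The resulting 13×3 matrix has rank 3, and its Smith normal form has invariant factors (1,1,1).

From H_k ≅ ker(∂_k) / im(∂_{k+1}) we obtain:

  H_0: rank C_0 − rank ∂_1 = 9 − 8 = 1, and the invariant factors of ∂_1 are all 1, so H_0 = Z.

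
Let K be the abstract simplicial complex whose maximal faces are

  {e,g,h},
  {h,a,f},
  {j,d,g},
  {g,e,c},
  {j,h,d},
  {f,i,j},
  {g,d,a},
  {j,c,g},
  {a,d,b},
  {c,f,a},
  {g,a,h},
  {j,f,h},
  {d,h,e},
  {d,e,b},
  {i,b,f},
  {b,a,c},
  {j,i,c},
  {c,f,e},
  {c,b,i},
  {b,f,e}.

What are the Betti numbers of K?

K has 10 vertices, 30 edges, 20 triangles.
rank ∂_0 = 0, rank ∂_1 = 9 ⇒ b_0 = 10 − 0 − 9 = 1; all invariant factors of ∂_1 are 1 so no torsion. So H_0 ≅ Z.
rank ∂_1 = 9, rank ∂_2 = 20 ⇒ b_1 = 30 − 9 − 20 = 1; ∂_2 has invariant factor(s) [2] giving torsion. So H_1 ≅ Z ⊕ Z/2Z.
rank ∂_2 = 20, rank ∂_3 = 0 ⇒ b_2 = 20 − 20 − 0 = 0. So H_2 ≅ 0.

b_0 = 1, b_1 = 1, b_2 = 0.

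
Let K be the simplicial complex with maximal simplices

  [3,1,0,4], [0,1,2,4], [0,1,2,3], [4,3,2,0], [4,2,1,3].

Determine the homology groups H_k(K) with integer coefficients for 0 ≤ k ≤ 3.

We work with the vertex ordering 0 < 1 < 2 < 3 < 4. The simplices of K, each written with vertices in increasing order, are:

  0-simplices (5): [0], [1], [2], [3], [4]
  1-simplices (10): [0,1], [0,2], [0,3], [0,4], [1,2], [1,3], [1,4], [2,3], [2,4], [3,4]
  2-simplices (10): [0,1,2], [0,1,3], [0,1,4], [0,2,3], [0,2,4], [0,3,4], [1,2,3], [1,2,4], [1,3,4], [2,3,4]
  3-simplices (5): [0,1,2,3], [0,1,2,4], [0,1,3,4], [0,2,3,4], [1,2,3,4]

Hence C_0 ≅ Z^5, C_1 ≅ Z^10, C_2 ≅ Z^10, C_3 ≅ Z^5.

The boundary map ∂_1: C_1 → C_0 is given by ∂[p,q] = [q] − [p].
This gives a 5×10 integer matrix of rank 4; reducing to Smith normal form yields diagonal entries (1,1,1,1).

Boundary ∂_2: C_2 → C_1 acts by ∂[p,q,r] = [q,r] − [p,r] + [p,q]. For instance
  ∂[1,3,4] = [3,4] − [1,4] + [1,3],
  ∂[0,1,4] = [1,4] − [0,4] + [0,1].
This gives a 10×10 integer matrix of rank 6; reducing to Smith normal form yields diagonal entries (1,1,1,1,1,1).

The boundary map ∂_3: C_3 → C_2 sends each 3-simplex σ to the alternating sum Σ_i (−1)^i (σ with its i-th vertex removed). For instance
  ∂[0,1,2,4] = [1,2,4] − [0,2,4] + [0,1,4] − [0,1,2],
  ∂[0,2,3,4] = [2,3,4] − [0,3,4] + [0,2,4] − [0,2,3].
As a 10×5 matrix over Z this has rank 4, with invariant factors (1,1,1,1).

Reading off H_k = ker ∂_k / im ∂_{k+1}:

  H_0: rank C_0 − rank ∂_1 = 5 − 4 = 1, and the invariant factors of ∂_1 are all 1, so H_0 = Z.
  H_1: rank ker ∂_1 − rank ∂_2 = (10 − 4) − 6 = 0, and the invariant factors of ∂_2 are all 1, so H_1 = 0.
  H_2: rank ker ∂_2 − rank ∂_3 = (10 − 6) − 4 = 0, and the invariant factors of ∂_3 are all 1, so H_2 = 0.
  H_3: rank ker ∂_3 − rank ∂_4 = (5 − 4) − 0 = 1, and there is no ∂_4, so H_3 = Z.

As a check, the Euler characteristic is 5 − 10 + 10 − 5 = 0, which agrees with 1 − 0 + 0 − 1 = 0.

H_0 ≅ Z,  H_1 = 0,  H_2 = 0,  H_3 ≅ Z.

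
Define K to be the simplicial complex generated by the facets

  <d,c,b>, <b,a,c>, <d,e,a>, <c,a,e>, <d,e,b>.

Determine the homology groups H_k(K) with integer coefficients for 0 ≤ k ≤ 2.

H_0 ≅ Z,  H_1 ≅ Z,  H_2 = 0.

We work with the vertex ordering a < b < c < d < e. The simplices of K, each written with vertices in increasing order, are:

  0-simplices (5): a, b, c, d, e
  1-simplices (10): ab, ac, ad, ae, bc, bd, be, cd, ce, de
  2-simplices (5): abc, ace, ade, bcd, bde

Hence C_0 ≅ Z^5, C_1 ≅ Z^10, C_2 ≅ Z^5.

∂_1: C_1 → C_0 sends each edge [p,q] (with p < q) to q − p.
This gives a 5×10 integer matrix of rank 4; reducing to Smith normal form yields diagonal entries (1,1,1,1).

∂_2: C_2 → C_1 maps a triangle to the signed sum of its edges. For instance
  ∂bcd = cd − bd + bc,
  ∂bde = de − be + bd.
This gives a 10×5 integer matrix of rank 5; reducing to Smith normal form yields diagonal entries (1,1,1,1,1).

Computing H_k = (kernel of ∂_k) / (image of ∂_{k+1}):

  H_0: rank C_0 − rank ∂_1 = 5 − 4 = 1, and the invariant factors of ∂_1 are all 1, so H_0 = Z.
  H_1: rank ker ∂_1 − rank ∂_2 = (10 − 4) − 5 = 1, and the invariant factors of ∂_2 are all 1, so H_1 = Z.
  H_2: rank ker ∂_2 − rank ∂_3 = (5 − 5) − 0 = 0, and there is no ∂_3, so H_2 = 0.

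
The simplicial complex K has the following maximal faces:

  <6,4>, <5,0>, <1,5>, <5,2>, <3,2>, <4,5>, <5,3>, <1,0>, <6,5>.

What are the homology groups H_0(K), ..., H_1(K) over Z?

We work with the vertex ordering 0 < 1 < 2 < 3 < 4 < 5 < 6. The simplices of K, each written with vertices in increasing order, are:

  0-simplices (7): [0], [1], [2], [3], [4], [5], [6]
  1-simplices (9): [0,1], [0,5], [1,5], [2,3], [2,5], [3,5], [4,5], [4,6], [5,6]

giving chain groups C_0 ≅ Z^7, C_1 ≅ Z^9.

The boundary map ∂_1: C_1 → C_0 maps an edge to its endpoints' difference, ∂[p,q] = q − p.
The resulting 7×9 matrix has rank 6, and its Smith normal form has invariant factors (1,1,1,1,1,1).

From H_k ≅ ker(∂_k) / im(∂_{k+1}) we obtain:

  H_0: rank C_0 − rank ∂_1 = 7 − 6 = 1, and the invariant factors of ∂_1 are all 1, so H_0 = Z.
  H_1: rank ker ∂_1 − rank ∂_2 = (9 − 6) − 0 = 3, and there is no ∂_2, so H_1 = Z^3.

As a check, the Euler characteristic is 7 − 9 = -2, which agrees with 1 − 3 = -2.

H_0 ≅ Z,  H_1 ≅ Z^3.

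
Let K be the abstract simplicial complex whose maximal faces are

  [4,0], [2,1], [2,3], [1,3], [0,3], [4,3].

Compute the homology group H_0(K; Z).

Fix the vertex order 0 < 1 < 2 < 3 < 4 and write every simplex with vertices in increasing order. Then dim K = 1 and the simplices of K are:

  0-simplices (5): [0], [1], [2], [3], [4]
  1-simplices (6): [0,3], [0,4], [1,2], [1,3], [2,3], [3,4]

Hence C_0 ≅ Z^5, C_1 ≅ Z^6.

Boundary ∂_1: C_1 → C_0 is given by ∂[p,q] = [q] − [p].
The resulting 5×6 matrix has rank 4, and its Smith normal form has invariant factors (1,1,1,1).

Computing H_k = (kernel of ∂_k) / (image of ∂_{k+1}):

  H_0: rank C_0 − rank ∂_1 = 5 − 4 = 1, and the invariant factors of ∂_1 are all 1, so H_0 = Z.

H_0 = Z.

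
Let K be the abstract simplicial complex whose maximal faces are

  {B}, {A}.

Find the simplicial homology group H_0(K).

H_0 = Z^2.

We work with the vertex ordering A < B. The simplices of K, each written with vertices in increasing order, are:

  0-simplices (2): A, B

Hence C_0 ≅ Z^2.

Now H_k = ker ∂_k / im ∂_{k+1}, so:

  H_0: rank C_0 − rank ∂_1 = 2 − 0 = 2, and there is no ∂_1, so H_0 = Z^2.

(K is a triangulation of a set of 2 points.)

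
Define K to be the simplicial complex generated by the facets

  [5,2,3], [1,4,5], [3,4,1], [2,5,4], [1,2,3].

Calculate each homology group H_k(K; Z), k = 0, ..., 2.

K has 5 vertices, 10 edges, 5 triangles.
rank ∂_0 = 0, rank ∂_1 = 4 ⇒ b_0 = 5 − 0 − 4 = 1; all invariant factors of ∂_1 are 1 so no torsion. So H_0 ≅ Z.
rank ∂_1 = 4, rank ∂_2 = 5 ⇒ b_1 = 10 − 4 − 5 = 1; all invariant factors of ∂_2 are 1 so no torsion. So H_1 ≅ Z.
rank ∂_2 = 5, rank ∂_3 = 0 ⇒ b_2 = 5 − 5 − 0 = 0. So H_2 ≅ 0.

H_0 = Z,  H_1 = Z,  H_2 = 0.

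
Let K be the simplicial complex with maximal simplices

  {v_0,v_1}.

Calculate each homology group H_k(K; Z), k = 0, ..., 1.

H_0 ≅ Z,  H_1 = 0.

Fix the vertex order v_0 < v_1 and write every simplex with vertices in increasing order. Then dim K = 1 and the simplices of K are:

  0-simplices (2): [v_0], [v_1]
  1-simplices (1): [v_0,v_1]

so the chain groups are C_0 ≅ Z^2, C_1 ≅ Z^1.

∂_1: C_1 → C_0 sends each edge [p,q] (with p < q) to q − p. For instance
  ∂[v_0,v_1] = [v_1] − [v_0].
The resulting 2×1 matrix has rank 1, and its Smith normal form has invariant factors (1).

Now H_k = ker ∂_k / im ∂_{k+1}, so:

  H_0: rank C_0 − rank ∂_1 = 2 − 1 = 1, and the invariant factors of ∂_1 are all 1, so H_0 = Z.
  H_1: rank ker ∂_1 − rank ∂_2 = (1 − 1) − 0 = 0, and there is no ∂_2, so H_1 = 0.

As a check, the Euler characteristic is 2 − 1 = 1, which agrees with 1 − 0 = 1.
(K is a triangulation of the 1-simplex.)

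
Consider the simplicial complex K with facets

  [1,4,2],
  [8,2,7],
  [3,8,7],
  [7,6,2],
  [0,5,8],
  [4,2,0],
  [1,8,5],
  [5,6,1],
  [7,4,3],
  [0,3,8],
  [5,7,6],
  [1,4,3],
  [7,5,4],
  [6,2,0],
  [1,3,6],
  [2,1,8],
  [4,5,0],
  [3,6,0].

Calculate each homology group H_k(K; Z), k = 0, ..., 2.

H_0 = Z,  H_1 = Z^2,  H_2 = Z.

We work with the vertex ordering 0 < 1 < 2 < 3 < 4 < 5 < 6 < 7 < 8. The simplices of K, each written with vertices in increasing order, are:

  0-simplices (9): [0], [1], [2], [3], [4], [5], [6], [7], [8]
  1-simplices (27): (27 of them)
  2-simplices (18): [0,2,4], [0,2,6], [0,3,6], [0,3,8], [0,4,5], [0,5,8], [1,2,4], [1,2,8], [1,3,4], [1,3,6], [1,5,6], [1,5,8], [2,6,7], [2,7,8], [3,4,7], [3,7,8], [4,5,7], [5,6,7]

Hence C_0 ≅ Z^9, C_1 ≅ Z^27, C_2 ≅ Z^18.

∂_1: C_1 → C_0 is given by ∂[p,q] = [q] − [p].
The resulting 9×27 matrix has rank 8, and its Smith normal form has invariant factors (1,1,1,1,1,1,1,1).

Boundary ∂_2: C_2 → C_1 maps a triangle to the signed sum of its edges. For instance
  ∂[0,2,6] = [2,6] − [0,6] + [0,2],
  ∂[1,5,6] = [5,6] − [1,6] + [1,5].
The 27×18 boundary matrix has rank 17 and Smith normal form diag(1,1,1,1,1,1,1,1,1,1,1,1,1,1,1,1,1).

Computing H_k = (kernel of ∂_k) / (image of ∂_{k+1}):

  H_0: rank C_0 − rank ∂_1 = 9 − 8 = 1, and the invariant factors of ∂_1 are all 1, so H_0 ≅ Z.
  H_1: rank ker ∂_1 − rank ∂_2 = (27 − 8) − 17 = 2, and the invariant factors of ∂_2 are all 1, so H_1 ≅ Z^2.
  H_2: rank ker ∂_2 − rank ∂_3 = (18 − 17) − 0 = 1, and there is no ∂_3, so H_2 ≅ Z.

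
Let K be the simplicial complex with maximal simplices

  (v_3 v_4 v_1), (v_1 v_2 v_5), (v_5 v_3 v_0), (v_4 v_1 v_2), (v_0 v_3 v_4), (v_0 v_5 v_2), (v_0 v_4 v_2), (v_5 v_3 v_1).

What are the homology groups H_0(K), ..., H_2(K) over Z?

H_0 ≅ Z,  H_1 = 0,  H_2 ≅ Z.

Take the total order v_0 < v_1 < v_2 < v_3 < v_4 < v_5 on the vertex set. Then K (dimension 2) consists of the simplices:

  0-simplices (6): [v_0], [v_1], [v_2], [v_3], [v_4], [v_5]
  1-simplices (12): [v_0,v_2], [v_0,v_3], [v_0,v_4], [v_0,v_5], [v_1,v_2], [v_1,v_3], [v_1,v_4], [v_1,v_5], [v_2,v_4], [v_2,v_5], [v_3,v_4], [v_3,v_5]
  2-simplices (8): [v_0,v_2,v_4], [v_0,v_2,v_5], [v_0,v_3,v_4], [v_0,v_3,v_5], [v_1,v_2,v_4], [v_1,v_2,v_5], [v_1,v_3,v_4], [v_1,v_3,v_5]

giving chain groups C_0 ≅ Z^6, C_1 ≅ Z^12, C_2 ≅ Z^8.

The boundary map ∂_1: C_1 → C_0 sends each edge [p,q] (with p < q) to q − p.
This gives a 6×12 integer matrix of rank 5; reducing to Smith normal form yields diagonal entries (1,1,1,1,1).

Boundary ∂_2: C_2 → C_1 acts by ∂[p,q,r] = [q,r] − [p,r] + [p,q]. For instance
  ∂[v_0,v_3,v_4] = [v_3,v_4] − [v_0,v_4] + [v_0,v_3],
  ∂[v_1,v_2,v_4] = [v_2,v_4] − [v_1,v_4] + [v_1,v_2].
The resulting 12×8 matrix has rank 7, and its Smith normal form has invariant factors (1,1,1,1,1,1,1).

From H_k ≅ ker(∂_k) / im(∂_{k+1}) we obtain:

  H_0: rank C_0 − rank ∂_1 = 6 − 5 = 1, and the invariant factors of ∂_1 are all 1, so H_0 ≅ Z.
  H_1: rank ker ∂_1 − rank ∂_2 = (12 − 5) − 7 = 0, and the invariant factors of ∂_2 are all 1, so H_1 ≅ 0.
  H_2: rank ker ∂_2 − rank ∂_3 = (8 − 7) − 0 = 1, and there is no ∂_3, so H_2 ≅ Z.

As a check, the Euler characteristic is 6 − 12 + 8 = 2, which agrees with 1 − 0 + 1 = 2.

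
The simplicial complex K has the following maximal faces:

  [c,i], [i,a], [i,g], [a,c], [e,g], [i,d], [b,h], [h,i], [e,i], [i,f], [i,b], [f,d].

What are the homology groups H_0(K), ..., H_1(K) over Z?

K has 9 vertices, 12 edges.
rank ∂_0 = 0, rank ∂_1 = 8 ⇒ b_0 = 9 − 0 − 8 = 1; all invariant factors of ∂_1 are 1 so no torsion. So H_0 = Z.
rank ∂_1 = 8, rank ∂_2 = 0 ⇒ b_1 = 12 − 8 − 0 = 4. So H_1 = Z^4.

H_0 ≅ Z,  H_1 ≅ Z^4.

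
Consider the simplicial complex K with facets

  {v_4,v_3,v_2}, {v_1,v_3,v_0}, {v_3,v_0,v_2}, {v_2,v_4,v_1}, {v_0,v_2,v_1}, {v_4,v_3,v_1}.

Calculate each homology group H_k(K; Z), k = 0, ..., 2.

We work with the vertex ordering v_0 < v_1 < v_2 < v_3 < v_4. The simplices of K, each written with vertices in increasing order, are:

  0-simplices (5): [v_0], [v_1], [v_2], [v_3], [v_4]
  1-simplices (9): [v_0,v_1], [v_0,v_2], [v_0,v_3], [v_1,v_2], [v_1,v_3], [v_1,v_4], [v_2,v_3], [v_2,v_4], [v_3,v_4]
  2-simplices (6): [v_0,v_1,v_2], [v_0,v_1,v_3], [v_0,v_2,v_3], [v_1,v_2,v_4], [v_1,v_3,v_4], [v_2,v_3,v_4]

so the chain groups are C_0 ≅ Z^5, C_1 ≅ Z^9, C_2 ≅ Z^6.

The boundary map ∂_1: C_1 → C_0 maps an edge to its endpoints' difference, ∂[p,q] = q − p.
The 5×9 boundary matrix has rank 4 and Smith normal form diag(1,1,1,1).

Boundary ∂_2: C_2 → C_1 maps a triangle to the signed sum of its edges. For instance
  ∂[v_0,v_1,v_2] = [v_1,v_2] − [v_0,v_2] + [v_0,v_1],
  ∂[v_1,v_3,v_4] = [v_3,v_4] − [v_1,v_4] + [v_1,v_3].
The 9×6 boundary matrix has rank 5 and Smith normal form diag(1,1,1,1,1).

From H_k ≅ ker(∂_k) / im(∂_{k+1}) we obtain:

  H_0: rank C_0 − rank ∂_1 = 5 − 4 = 1, and the invariant factors of ∂_1 are all 1, so H_0 ≅ Z.
  H_1: rank ker ∂_1 − rank ∂_2 = (9 − 4) − 5 = 0, and the invariant factors of ∂_2 are all 1, so H_1 ≅ 0.
  H_2: rank ker ∂_2 − rank ∂_3 = (6 − 5) − 0 = 1, and there is no ∂_3, so H_2 ≅ Z.

As a check, the Euler characteristic is 5 − 9 + 6 = 2, which agrees with 1 − 0 + 1 = 2.
(K is a triangulation of the 2-sphere S^2.)

H_0 ≅ Z,  H_1 = 0,  H_2 ≅ Z.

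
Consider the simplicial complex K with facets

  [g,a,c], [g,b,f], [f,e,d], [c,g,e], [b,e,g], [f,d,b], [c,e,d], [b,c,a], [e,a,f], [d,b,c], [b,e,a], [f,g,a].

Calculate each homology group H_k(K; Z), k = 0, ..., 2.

H_0 ≅ Z,  H_1 ≅ Z/2Z,  H_2 = 0.

Take the total order a < b < c < d < e < f < g on the vertex set. Then K (dimension 2) consists of the simplices:

  0-simplices (7): a, b, c, d, e, f, g
  1-simplices (18): ab, ac, ae, af, ag, bc, bd, be, bf, bg, cd, ce, cg, de, df, ef, eg, fg
  2-simplices (12): abc, abe, acg, aef, afg, bcd, bdf, beg, bfg, cde, ceg, def

giving chain groups C_0 ≅ Z^7, C_1 ≅ Z^18, C_2 ≅ Z^12.

∂_1: C_1 → C_0 maps an edge to its endpoints' difference, ∂[p,q] = q − p. For instance
  ∂be = e − b.
This gives a 7×18 integer matrix of rank 6; reducing to Smith normal form yields diagonal entries (1,1,1,1,1,1).

∂_2: C_2 → C_1 acts by ∂[p,q,r] = [q,r] − [p,r] + [p,q]. For instance
  ∂def = ef − df + de,
  ∂beg = eg − bg + be.
The 18×12 boundary matrix has rank 12 and Smith normal form diag(1,1,1,1,1,1,1,1,1,1,1,2).

Now H_k = ker ∂_k / im ∂_{k+1}, so:

  H_0: rank C_0 − rank ∂_1 = 7 − 6 = 1, and the invariant factors of ∂_1 are all 1, so H_0 ≅ Z.
  H_1: rank ker ∂_1 − rank ∂_2 = (18 − 6) − 12 = 0, and ∂_2 has invariant factor 2 > 1, so H_1 ≅ Z/2Z.
  H_2: rank ker ∂_2 − rank ∂_3 = (12 − 12) − 0 = 0, and there is no ∂_3, so H_2 ≅ 0.

(K is a triangulation of the real projective plane RP^2.)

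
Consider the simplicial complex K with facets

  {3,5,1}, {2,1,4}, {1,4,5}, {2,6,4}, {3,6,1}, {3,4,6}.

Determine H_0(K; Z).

Order the vertices as 1 < 2 < 3 < 4 < 5 < 6. Listing each simplex with vertices in this order, K has dimension 2 with simplices:

  0-simplices (6): [1], [2], [3], [4], [5], [6]
  1-simplices (12): [1,2], [1,3], [1,4], [1,5], [1,6], [2,4], [2,6], [3,4], [3,5], [3,6], [4,5], [4,6]
  2-simplices (6): [1,2,4], [1,3,5], [1,3,6], [1,4,5], [2,4,6], [3,4,6]

so the chain groups are C_0 ≅ Z^6, C_1 ≅ Z^12, C_2 ≅ Z^6.

Boundary ∂_1: C_1 → C_0 sends each edge [p,q] (with p < q) to q − p. For instance
  ∂[4,6] = [6] − [4].
This gives a 6×12 integer matrix of rank 5; reducing to Smith normal form yields diagonal entries (1,1,1,1,1).

The boundary map ∂_2: C_2 → C_1 sends each 2-simplex [p,q,r] to [q,r] − [p,r] + [p,q]. For instance
  ∂[1,4,5] = [4,5] − [1,5] + [1,4],
  ∂[1,3,5] = [3,5] − [1,5] + [1,3].
The resulting 12×6 matrix has rank 6, and its Smith normal form has invariant factors (1,1,1,1,1,1).

Computing H_k = (kernel of ∂_k) / (image of ∂_{k+1}):

  H_0: rank C_0 − rank ∂_1 = 6 − 5 = 1, and the invariant factors of ∂_1 are all 1, so H_0 ≅ Z.

H_0 = Z.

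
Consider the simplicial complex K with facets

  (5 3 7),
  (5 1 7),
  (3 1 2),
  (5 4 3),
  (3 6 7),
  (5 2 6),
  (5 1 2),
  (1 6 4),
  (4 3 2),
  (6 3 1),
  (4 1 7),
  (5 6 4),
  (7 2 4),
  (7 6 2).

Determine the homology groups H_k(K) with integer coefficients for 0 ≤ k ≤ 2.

We work with the vertex ordering 1 < 2 < 3 < 4 < 5 < 6 < 7. The simplices of K, each written with vertices in increasing order, are:

  0-simplices (7): [1], [2], [3], [4], [5], [6], [7]
  1-simplices (21): [1,2], [1,3], [1,4], [1,5], [1,6], [1,7], [2,3], [2,4], [2,5], [2,6], [2,7], [3,4], [3,5], [3,6], [3,7], [4,5], [4,6], [4,7], [5,6], [5,7], [6,7]
  2-simplices (14): [1,2,3], [1,2,5], [1,3,6], [1,4,6], [1,4,7], [1,5,7], [2,3,4], [2,4,7], [2,5,6], [2,6,7], [3,4,5], [3,5,7], [3,6,7], [4,5,6]

giving chain groups C_0 ≅ Z^7, C_1 ≅ Z^21, C_2 ≅ Z^14.

∂_1: C_1 → C_0 maps an edge to its endpoints' difference, ∂[p,q] = q − p.
The resulting 7×21 matrix has rank 6, and its Smith normal form has invariant factors (1,1,1,1,1,1).

Boundary ∂_2: C_2 → C_1 maps a triangle to the signed sum of its edges. For instance
  ∂[4,5,6] = [5,6] − [4,6] + [4,5],
  ∂[2,5,6] = [5,6] − [2,6] + [2,5].
The 21×14 boundary matrix has rank 13 and Smith normal form diag(1,1,1,1,1,1,1,1,1,1,1,1,1).

Computing H_k = (kernel of ∂_k) / (image of ∂_{k+1}):

  H_0: rank C_0 − rank ∂_1 = 7 − 6 = 1, and the invariant factors of ∂_1 are all 1, so H_0 ≅ Z.
  H_1: rank ker ∂_1 − rank ∂_2 = (21 − 6) − 13 = 2, and the invariant factors of ∂_2 are all 1, so H_1 ≅ Z^2.
  H_2: rank ker ∂_2 − rank ∂_3 = (14 − 13) − 0 = 1, and there is no ∂_3, so H_2 ≅ Z.

(K is a triangulation of the torus T^2.)

H_0 ≅ Z,  H_1 ≅ Z^2,  H_2 ≅ Z.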